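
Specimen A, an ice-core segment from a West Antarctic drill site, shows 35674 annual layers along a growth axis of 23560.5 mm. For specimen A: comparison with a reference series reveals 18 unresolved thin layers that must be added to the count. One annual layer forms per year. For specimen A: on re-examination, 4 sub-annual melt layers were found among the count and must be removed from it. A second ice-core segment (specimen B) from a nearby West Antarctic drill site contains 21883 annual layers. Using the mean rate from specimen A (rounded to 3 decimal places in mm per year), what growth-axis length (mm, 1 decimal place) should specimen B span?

14442.8 mm

Specimen A: true annual layer count = 35674 − 4 + 18 = 35688.
A: Mean rate = 23560.5 mm / 35688 years ≈ 0.660 mm/yr.
For B, 0.660 mm/year × 21883 years = 14442.8 mm.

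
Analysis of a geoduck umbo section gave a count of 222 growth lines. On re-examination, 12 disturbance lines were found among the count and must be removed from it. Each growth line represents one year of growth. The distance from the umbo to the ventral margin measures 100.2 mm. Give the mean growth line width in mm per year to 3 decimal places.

0.477 mm per year

Adjusted count: 222 − 12 = 210 growth lines.
100.2 mm over 210 years gives 100.2 / 210 ≈ 0.477 mm per year.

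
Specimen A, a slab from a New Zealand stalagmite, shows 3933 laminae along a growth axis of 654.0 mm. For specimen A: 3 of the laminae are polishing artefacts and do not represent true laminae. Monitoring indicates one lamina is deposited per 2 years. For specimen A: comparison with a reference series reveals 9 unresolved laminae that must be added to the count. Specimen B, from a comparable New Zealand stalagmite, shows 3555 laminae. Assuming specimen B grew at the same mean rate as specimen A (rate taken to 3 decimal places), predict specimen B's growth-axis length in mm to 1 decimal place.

590.1 mm

Specimen A: adjusted count: 3933 − 3 + 9 = 3939 laminae.
Specimen A: 3939 laminae at 2 years each span 3939 × 2 = 7878 years.
A: Mean rate = 654.0 mm / 7878 years ≈ 0.083 mm/year.
Specimen B: 3555 laminae at 2 years each span 3555 × 2 = 7110 years. B's length ≈ 0.083 × 7110 = 590.1 mm.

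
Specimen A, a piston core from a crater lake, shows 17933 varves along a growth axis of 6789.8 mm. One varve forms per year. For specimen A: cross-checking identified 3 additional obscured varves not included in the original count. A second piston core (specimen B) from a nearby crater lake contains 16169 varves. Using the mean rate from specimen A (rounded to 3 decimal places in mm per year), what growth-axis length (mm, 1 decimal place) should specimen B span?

6128.1 mm

Specimen A: true varve count = 17933 + 3 = 17936.
A: 6789.8 mm over 17936 years gives 6789.8 / 17936 ≈ 0.379 mm per year.
B's length ≈ 0.379 × 16169 = 6128.1 mm.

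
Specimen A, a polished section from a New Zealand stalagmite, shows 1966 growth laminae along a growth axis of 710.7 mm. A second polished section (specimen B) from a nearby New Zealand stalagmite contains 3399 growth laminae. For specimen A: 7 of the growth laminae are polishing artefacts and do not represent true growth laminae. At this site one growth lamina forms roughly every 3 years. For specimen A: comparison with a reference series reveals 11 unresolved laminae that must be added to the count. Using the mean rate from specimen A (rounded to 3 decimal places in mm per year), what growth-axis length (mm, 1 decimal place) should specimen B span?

1223.6 mm

Specimen A: after corrections the count is 1966 − 7 + 11 = 1970 growth laminae.
Specimen A: at 3 years per growth lamina, 1970 × 3 = 5910 years.
A: 710.7 mm over 5910 years gives 710.7 / 5910 ≈ 0.120 mm/yr.
Specimen B: 3399 growth laminae at 3 years each span 3399 × 3 = 10197 years. B's length ≈ 0.120 × 10197 = 1223.6 mm.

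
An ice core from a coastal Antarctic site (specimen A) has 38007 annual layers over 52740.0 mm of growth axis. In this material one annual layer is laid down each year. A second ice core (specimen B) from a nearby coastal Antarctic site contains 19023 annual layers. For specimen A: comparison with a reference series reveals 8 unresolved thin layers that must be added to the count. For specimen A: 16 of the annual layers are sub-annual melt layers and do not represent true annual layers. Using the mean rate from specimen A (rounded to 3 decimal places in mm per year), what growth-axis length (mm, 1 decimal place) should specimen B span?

Specimen A: correcting the raw count gives 38007 − 16 + 8 = 37999 true annual layers.
A: Extension rate ≈ 52740.0 / 37999 = 1.388 mm/year.
Length of B = 1.388 × 19023 = 26403.9 mm.

26403.9 mm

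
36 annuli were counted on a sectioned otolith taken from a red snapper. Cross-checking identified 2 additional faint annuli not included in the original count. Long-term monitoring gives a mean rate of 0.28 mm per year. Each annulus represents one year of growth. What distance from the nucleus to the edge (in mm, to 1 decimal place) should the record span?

10.6 mm

Correcting the raw count gives 36 + 2 = 38 true annuli.
Predicted length = 0.28 mm/year × 38 years = 10.6 mm.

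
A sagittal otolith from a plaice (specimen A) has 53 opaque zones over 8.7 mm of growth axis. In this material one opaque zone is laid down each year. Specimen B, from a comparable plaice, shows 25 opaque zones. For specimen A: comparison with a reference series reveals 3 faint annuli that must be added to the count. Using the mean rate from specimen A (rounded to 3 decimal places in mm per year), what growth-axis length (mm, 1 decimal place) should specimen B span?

Specimen A: correcting the raw count gives 53 + 3 = 56 true opaque zones.
A: Mean rate = 8.7 mm / 56 years ≈ 0.155 mm/year.
B's length ≈ 0.155 × 25 = 3.9 mm.

3.9 mm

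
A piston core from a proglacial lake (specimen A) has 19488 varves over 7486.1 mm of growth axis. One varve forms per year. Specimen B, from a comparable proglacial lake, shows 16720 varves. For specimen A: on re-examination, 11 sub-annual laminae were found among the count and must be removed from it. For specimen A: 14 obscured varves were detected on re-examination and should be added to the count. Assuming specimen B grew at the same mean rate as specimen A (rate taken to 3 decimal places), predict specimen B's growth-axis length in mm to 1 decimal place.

Specimen A: correcting the raw count gives 19488 − 11 + 14 = 19491 true varves.
A: Extension rate ≈ 7486.1 / 19491 = 0.384 mm/year.
Length of B = 0.384 × 16720 = 6420.5 mm.

6420.5 mm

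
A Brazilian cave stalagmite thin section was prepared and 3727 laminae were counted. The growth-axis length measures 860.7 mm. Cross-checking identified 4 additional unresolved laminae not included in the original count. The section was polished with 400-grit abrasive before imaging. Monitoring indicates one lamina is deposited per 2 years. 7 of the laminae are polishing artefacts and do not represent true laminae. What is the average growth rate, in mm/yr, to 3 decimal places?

After corrections the count is 3727 − 7 + 4 = 3724 laminae.
At 2 years per lamina, 3724 × 2 = 7448 years.
860.7 mm over 7448 years gives 860.7 / 7448 ≈ 0.116 mm/yr.

0.116 mm/yr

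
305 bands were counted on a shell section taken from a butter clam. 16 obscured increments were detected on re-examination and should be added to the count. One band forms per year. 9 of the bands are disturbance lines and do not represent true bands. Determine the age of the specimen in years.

312 years

True band count = 305 − 9 + 16 = 312.
With a one-to-one band periodicity this is 312 years.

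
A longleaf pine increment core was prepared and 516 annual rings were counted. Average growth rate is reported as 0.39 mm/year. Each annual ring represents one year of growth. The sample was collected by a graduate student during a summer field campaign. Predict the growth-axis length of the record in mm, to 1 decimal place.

516 years of growth are recorded.
Predicted length = 0.39 mm/year × 516 years = 201.2 mm.

201.2 mm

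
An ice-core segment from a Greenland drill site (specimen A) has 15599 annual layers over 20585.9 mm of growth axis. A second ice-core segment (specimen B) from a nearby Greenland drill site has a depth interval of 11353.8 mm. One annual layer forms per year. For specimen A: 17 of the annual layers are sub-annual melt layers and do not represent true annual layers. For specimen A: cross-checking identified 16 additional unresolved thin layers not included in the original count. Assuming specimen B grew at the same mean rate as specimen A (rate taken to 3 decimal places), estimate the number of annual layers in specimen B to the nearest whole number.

8601 annual layers

Specimen A: true annual layer count = 15599 − 17 + 16 = 15598.
A: Extension rate ≈ 20585.9 / 15598 = 1.320 mm/year.
B spans 11353.8 / 1.320 = 8601.36 years ≈ 8601 annual layers.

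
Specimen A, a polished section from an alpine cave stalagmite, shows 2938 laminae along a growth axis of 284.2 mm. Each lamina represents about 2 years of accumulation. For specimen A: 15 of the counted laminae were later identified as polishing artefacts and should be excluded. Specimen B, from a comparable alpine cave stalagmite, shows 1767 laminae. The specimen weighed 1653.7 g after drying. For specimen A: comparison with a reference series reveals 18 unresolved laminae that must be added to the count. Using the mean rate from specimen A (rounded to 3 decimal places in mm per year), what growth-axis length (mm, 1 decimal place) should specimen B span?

169.6 mm

Specimen A: adjusted count: 2938 − 15 + 18 = 2941 laminae.
Specimen A: at 2 years per lamina, 2941 × 2 = 5882 years.
A: Extension rate ≈ 284.2 / 5882 = 0.048 mm per year.
Specimen B: multiplying by 2 years per lamina: 1767 × 2 = 3534 years. Length of B = 0.048 × 3534 = 169.6 mm.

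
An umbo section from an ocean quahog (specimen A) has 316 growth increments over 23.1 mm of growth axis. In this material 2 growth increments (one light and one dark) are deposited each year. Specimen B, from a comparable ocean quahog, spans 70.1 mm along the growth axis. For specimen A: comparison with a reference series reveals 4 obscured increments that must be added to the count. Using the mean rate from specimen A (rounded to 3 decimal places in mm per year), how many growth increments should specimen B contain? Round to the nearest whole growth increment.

Specimen A: after corrections the count is 316 + 4 = 320 growth increments.
Specimen A: with 2 growth increments per year, 320 / 2 = 160 years.
A: Extension rate ≈ 23.1 / 160 = 0.144 mm/yr.
Specimen B: 70.1 mm / 0.144 mm per year = 486.81 years; at 2 growth increments per year that is 486.81 × 2 ≈ 974 growth increments.

974 growth increments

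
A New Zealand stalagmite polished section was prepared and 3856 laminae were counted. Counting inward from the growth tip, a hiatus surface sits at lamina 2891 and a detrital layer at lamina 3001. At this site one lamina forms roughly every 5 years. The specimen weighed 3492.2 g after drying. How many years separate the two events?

550 years

The two markers are separated by 3001 − 2891 = 110 laminae.
At 5 years per lamina, 110 × 5 = 550 years.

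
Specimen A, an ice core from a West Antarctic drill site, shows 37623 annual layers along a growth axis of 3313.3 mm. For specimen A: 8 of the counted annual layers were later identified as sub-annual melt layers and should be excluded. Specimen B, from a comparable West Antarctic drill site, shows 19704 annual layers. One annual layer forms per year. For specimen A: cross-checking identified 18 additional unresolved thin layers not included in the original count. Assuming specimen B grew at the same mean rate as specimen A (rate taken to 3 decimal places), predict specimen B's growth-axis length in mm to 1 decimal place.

1734.0 mm

Specimen A: adjusted count: 37623 − 8 + 18 = 37633 annual layers.
A: 3313.3 mm over 37633 years gives 3313.3 / 37633 ≈ 0.088 mm per year.
For B, 0.088 mm/year × 19704 years = 1734.0 mm.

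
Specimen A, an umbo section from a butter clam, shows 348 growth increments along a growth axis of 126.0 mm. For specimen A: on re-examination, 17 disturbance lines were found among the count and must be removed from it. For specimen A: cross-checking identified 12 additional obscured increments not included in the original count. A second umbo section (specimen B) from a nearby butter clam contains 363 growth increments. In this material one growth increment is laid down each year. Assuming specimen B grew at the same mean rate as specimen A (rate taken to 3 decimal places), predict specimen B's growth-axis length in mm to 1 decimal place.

133.2 mm

Specimen A: after corrections the count is 348 − 17 + 12 = 343 growth increments.
A: Extension rate ≈ 126.0 / 343 = 0.367 mm/yr.
Length of B = 0.367 × 363 = 133.2 mm.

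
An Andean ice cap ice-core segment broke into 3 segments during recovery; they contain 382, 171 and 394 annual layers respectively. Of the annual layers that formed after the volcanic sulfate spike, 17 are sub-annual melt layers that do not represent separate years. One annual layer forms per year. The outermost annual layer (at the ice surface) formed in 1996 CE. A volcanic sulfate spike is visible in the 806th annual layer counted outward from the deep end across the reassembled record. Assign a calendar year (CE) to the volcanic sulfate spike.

1872 CE

Total annual layers = 382 + 171 + 394 = 947.
Between annual layer 806 and the ice surface there are 947 − 806 = 141 annual layers.
Excluding 17 false annual layers: 141 − 17 = 124.
The annual layer at the ice surface is 1996 CE, so the volcanic sulfate spike dates to 1996 − 124 = 1872 CE.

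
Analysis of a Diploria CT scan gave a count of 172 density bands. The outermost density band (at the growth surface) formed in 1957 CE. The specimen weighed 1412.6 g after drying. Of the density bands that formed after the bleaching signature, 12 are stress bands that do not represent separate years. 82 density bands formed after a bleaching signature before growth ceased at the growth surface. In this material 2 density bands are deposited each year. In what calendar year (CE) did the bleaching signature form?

1922 CE

82 density bands formed after the bleaching signature.
82 − 12 false = 70 true density bands after the bleaching signature.
With 2 density bands per year, 70 / 2 = 35 years.
1957 − 35 = 1922 CE.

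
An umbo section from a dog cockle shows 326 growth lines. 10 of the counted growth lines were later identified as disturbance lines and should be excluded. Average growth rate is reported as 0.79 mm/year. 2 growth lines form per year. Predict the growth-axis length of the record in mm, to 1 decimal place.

After corrections the count is 326 − 10 = 316 growth lines.
Dividing by 2 growth lines per year: 316 / 2 = 158 years.
158 years at 0.79 mm/year gives 0.79 × 158 = 124.8 mm.

124.8 mm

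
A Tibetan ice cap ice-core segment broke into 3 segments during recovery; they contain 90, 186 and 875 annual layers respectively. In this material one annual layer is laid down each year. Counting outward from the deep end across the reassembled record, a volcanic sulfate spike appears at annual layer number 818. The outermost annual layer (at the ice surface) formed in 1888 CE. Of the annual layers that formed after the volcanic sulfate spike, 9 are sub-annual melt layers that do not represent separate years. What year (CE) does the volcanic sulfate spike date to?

1564 CE

Total annual layers = 90 + 186 + 875 = 1151.
The volcanic sulfate spike sits at annual layer 818 from the deep end, so 1151 − 818 = 333 annual layers formed after it.
Removing the 9 false annual layers leaves 333 − 9 = 324 true annual layers beyond the volcanic sulfate spike.
1888 − 324 = 1564 CE.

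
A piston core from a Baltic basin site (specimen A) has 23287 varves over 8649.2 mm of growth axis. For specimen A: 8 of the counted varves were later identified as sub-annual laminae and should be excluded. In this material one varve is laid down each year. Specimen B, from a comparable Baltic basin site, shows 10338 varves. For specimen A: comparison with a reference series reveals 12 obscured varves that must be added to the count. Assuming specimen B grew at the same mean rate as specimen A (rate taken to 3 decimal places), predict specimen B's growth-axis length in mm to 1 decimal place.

Specimen A: true varve count = 23287 − 8 + 12 = 23291.
A: Extension rate ≈ 8649.2 / 23291 = 0.371 mm/year.
Length of B = 0.371 × 10338 = 3835.4 mm.

3835.4 mm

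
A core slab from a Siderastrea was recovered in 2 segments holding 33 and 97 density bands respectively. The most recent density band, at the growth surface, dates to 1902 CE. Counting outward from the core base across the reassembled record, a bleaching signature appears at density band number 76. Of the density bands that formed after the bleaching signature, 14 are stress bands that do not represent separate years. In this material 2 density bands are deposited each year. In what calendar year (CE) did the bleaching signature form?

1882 CE

Total density bands = 33 + 97 = 130.
Between density band 76 and the growth surface there are 130 − 76 = 54 density bands.
54 − 14 false = 40 true density bands after the bleaching signature.
With 2 density bands per year, 40 / 2 = 20 years.
Counting back 20 years from 1902 CE places the bleaching signature in 1902 − 20 = 1882 CE.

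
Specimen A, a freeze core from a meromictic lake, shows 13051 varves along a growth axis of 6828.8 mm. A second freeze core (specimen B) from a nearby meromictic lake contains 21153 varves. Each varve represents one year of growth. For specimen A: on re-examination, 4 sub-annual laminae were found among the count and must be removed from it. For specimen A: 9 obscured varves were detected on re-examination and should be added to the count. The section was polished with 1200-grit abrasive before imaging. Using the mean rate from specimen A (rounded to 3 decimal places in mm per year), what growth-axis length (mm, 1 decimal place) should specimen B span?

Specimen A: adjusted count: 13051 − 4 + 9 = 13056 varves.
A: 6828.8 mm over 13056 years gives 6828.8 / 13056 ≈ 0.523 mm/year.
B's length ≈ 0.523 × 21153 = 11063.0 mm.

11063.0 mm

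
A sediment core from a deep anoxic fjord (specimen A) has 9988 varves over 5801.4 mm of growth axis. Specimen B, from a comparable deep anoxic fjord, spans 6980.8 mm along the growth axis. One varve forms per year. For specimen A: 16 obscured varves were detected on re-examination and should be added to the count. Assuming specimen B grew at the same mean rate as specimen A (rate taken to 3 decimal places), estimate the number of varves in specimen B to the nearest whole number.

12036 varves

Specimen A: true varve count = 9988 + 16 = 10004.
A: 5801.4 mm over 10004 years gives 5801.4 / 10004 ≈ 0.580 mm per year.
For B, 6980.8 / 0.580 = 12035.86 years ≈ 12036 varves.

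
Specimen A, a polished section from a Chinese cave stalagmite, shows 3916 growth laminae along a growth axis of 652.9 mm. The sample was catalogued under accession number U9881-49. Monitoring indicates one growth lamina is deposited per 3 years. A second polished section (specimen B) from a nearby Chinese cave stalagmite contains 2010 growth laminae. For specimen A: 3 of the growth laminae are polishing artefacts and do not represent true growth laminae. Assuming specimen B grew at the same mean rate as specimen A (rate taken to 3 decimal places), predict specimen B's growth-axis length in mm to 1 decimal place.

337.7 mm

Specimen A: correcting the raw count gives 3916 − 3 = 3913 true growth laminae.
Specimen A: at 3 years per growth lamina, 3913 × 3 = 11739 years.
A: Extension rate ≈ 652.9 / 11739 = 0.056 mm/yr.
Specimen B: at 3 years per growth lamina, 2010 × 3 = 6030 years. Length of B = 0.056 × 6030 = 337.7 mm.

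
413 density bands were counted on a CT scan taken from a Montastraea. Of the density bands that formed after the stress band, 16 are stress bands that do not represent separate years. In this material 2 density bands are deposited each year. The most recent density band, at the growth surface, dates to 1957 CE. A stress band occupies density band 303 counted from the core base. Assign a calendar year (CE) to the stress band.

1910 CE

The stress band sits at density band 303 from the core base, so 413 − 303 = 110 density bands formed after it.
Removing the 16 false density bands leaves 110 − 16 = 94 true density bands beyond the stress band.
With 2 density bands per year, 94 / 2 = 47 years.
Counting back 47 years from 1957 CE places the stress band in 1957 − 47 = 1910 CE.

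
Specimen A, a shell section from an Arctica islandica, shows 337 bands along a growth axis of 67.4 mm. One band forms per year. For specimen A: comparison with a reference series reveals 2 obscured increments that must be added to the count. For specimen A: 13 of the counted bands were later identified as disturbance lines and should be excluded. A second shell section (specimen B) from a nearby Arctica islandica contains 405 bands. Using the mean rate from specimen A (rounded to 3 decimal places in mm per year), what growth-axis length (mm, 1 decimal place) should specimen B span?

83.8 mm

Specimen A: adjusted count: 337 − 13 + 2 = 326 bands.
A: 67.4 mm over 326 years gives 67.4 / 326 ≈ 0.207 mm per year.
Length of B = 0.207 × 405 = 83.8 mm.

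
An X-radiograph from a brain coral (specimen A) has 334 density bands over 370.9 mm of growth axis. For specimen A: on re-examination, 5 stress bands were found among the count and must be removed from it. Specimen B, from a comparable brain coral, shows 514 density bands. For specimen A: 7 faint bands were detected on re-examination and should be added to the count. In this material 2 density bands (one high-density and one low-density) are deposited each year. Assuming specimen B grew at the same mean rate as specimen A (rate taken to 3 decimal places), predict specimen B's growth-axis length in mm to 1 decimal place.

567.5 mm

Specimen A: adjusted count: 334 − 5 + 7 = 336 density bands.
Specimen A: dividing by 2 density bands per year: 336 / 2 = 168 years.
A: Extension rate ≈ 370.9 / 168 = 2.208 mm per year.
Specimen B: with 2 density bands per year, 514 / 2 = 257 years. For B, 2.208 mm/year × 257 years = 567.5 mm.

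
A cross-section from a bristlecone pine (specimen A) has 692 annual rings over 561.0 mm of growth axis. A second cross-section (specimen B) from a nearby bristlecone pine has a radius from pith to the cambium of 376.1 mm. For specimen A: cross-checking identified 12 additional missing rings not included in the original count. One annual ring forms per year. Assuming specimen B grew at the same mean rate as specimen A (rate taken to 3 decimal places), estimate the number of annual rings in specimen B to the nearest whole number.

472 annual rings

Specimen A: true annual ring count = 692 + 12 = 704.
A: 561.0 mm over 704 years gives 561.0 / 704 ≈ 0.797 mm/yr.
For B, 376.1 / 0.797 = 471.89 years ≈ 472 annual rings.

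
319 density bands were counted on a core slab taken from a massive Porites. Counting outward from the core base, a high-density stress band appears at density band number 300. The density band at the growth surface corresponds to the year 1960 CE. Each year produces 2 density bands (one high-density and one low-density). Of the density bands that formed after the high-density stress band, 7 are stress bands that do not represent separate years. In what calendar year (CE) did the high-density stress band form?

Between density band 300 and the growth surface there are 319 − 300 = 19 density bands.
Excluding 7 false density bands: 19 − 7 = 12.
With 2 density bands per year, 12 / 2 = 6 years.
The density band at the growth surface is 1960 CE, so the high-density stress band dates to 1960 − 6 = 1954 CE.

1954 CE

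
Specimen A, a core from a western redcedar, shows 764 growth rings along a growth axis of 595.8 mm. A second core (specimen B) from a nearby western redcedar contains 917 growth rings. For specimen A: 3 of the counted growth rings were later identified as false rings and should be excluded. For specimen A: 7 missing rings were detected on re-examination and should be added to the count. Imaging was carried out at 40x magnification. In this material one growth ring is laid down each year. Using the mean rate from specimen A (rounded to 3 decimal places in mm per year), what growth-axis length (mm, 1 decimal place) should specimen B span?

711.6 mm

Specimen A: adjusted count: 764 − 3 + 7 = 768 growth rings.
A: Mean rate = 595.8 mm / 768 years ≈ 0.776 mm/yr.
B's length ≈ 0.776 × 917 = 711.6 mm.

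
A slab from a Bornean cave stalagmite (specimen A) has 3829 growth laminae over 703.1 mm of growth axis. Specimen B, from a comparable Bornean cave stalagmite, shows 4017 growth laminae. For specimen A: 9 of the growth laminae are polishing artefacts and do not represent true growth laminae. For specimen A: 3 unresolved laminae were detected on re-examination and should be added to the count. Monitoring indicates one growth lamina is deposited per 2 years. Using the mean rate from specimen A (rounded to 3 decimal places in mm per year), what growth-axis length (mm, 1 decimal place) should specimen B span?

Specimen A: true growth lamina count = 3829 − 9 + 3 = 3823.
Specimen A: multiplying by 2 years per growth lamina: 3823 × 2 = 7646 years.
A: 703.1 mm over 7646 years gives 703.1 / 7646 ≈ 0.092 mm/yr.
Specimen B: at 2 years per growth lamina, 4017 × 2 = 8034 years. Length of B = 0.092 × 8034 = 739.1 mm.

739.1 mm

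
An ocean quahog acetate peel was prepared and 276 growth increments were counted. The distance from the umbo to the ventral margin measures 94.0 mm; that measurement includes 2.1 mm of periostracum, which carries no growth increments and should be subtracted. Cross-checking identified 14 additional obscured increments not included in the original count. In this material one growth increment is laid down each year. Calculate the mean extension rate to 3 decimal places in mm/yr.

After corrections the count is 276 + 14 = 290 growth increments.
The growth record spans 94.0 − 2.1 = 91.9 mm.
91.9 mm over 290 years gives 91.9 / 290 ≈ 0.317 mm/yr.

0.317 mm/yr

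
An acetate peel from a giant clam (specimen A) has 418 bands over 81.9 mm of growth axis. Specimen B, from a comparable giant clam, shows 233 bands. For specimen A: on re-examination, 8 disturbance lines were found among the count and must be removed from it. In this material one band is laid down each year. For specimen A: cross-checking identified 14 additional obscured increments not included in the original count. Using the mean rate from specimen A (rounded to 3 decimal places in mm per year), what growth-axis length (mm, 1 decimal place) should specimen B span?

45.0 mm

Specimen A: correcting the raw count gives 418 − 8 + 14 = 424 true bands.
A: 81.9 mm over 424 years gives 81.9 / 424 ≈ 0.193 mm/yr.
For B, 0.193 mm/year × 233 years = 45.0 mm.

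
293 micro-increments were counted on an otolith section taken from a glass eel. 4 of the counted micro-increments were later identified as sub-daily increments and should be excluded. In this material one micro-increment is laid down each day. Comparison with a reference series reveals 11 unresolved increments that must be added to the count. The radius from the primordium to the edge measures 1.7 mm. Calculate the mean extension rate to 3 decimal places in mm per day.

Correcting the raw count gives 293 − 4 + 11 = 300 true micro-increments.
Mean rate = 1.7 mm / 300 days ≈ 0.006 mm per day.

0.006 mm per day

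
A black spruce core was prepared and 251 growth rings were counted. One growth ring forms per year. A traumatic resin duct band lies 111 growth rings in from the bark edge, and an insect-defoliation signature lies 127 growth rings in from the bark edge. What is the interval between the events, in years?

Separation: 127 − 111 = 16 growth rings.
At one growth ring per year, 16 years elapsed between them.

16 years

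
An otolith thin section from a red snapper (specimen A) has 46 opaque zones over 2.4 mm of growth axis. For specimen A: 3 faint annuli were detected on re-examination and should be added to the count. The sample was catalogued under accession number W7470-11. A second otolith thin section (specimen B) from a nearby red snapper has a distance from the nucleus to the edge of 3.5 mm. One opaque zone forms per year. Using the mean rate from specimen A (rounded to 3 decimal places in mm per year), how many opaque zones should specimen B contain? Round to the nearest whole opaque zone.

71 opaque zones

Specimen A: true opaque zone count = 46 + 3 = 49.
A: Mean rate = 2.4 mm / 49 years ≈ 0.049 mm/yr.
Specimen B: 3.5 mm / 0.049 mm per year = 71.43 years ≈ 71 opaque zones.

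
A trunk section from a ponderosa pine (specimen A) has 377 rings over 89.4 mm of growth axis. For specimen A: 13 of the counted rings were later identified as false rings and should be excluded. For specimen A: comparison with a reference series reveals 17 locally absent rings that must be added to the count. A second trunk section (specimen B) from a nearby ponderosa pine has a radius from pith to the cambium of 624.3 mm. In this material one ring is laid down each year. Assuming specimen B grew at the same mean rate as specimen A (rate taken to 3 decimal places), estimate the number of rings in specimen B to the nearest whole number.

2657 rings

Specimen A: correcting the raw count gives 377 − 13 + 17 = 381 true rings.
A: Extension rate ≈ 89.4 / 381 = 0.235 mm/yr.
Specimen B: 624.3 mm / 0.235 mm per year = 2656.60 years ≈ 2657 rings.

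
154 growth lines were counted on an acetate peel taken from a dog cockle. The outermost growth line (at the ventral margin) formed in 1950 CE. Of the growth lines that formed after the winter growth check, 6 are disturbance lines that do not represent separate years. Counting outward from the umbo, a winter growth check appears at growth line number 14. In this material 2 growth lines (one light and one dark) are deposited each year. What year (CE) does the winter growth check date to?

The winter growth check sits at growth line 14 from the umbo, so 154 − 14 = 140 growth lines formed after it.
Removing the 6 false growth lines leaves 140 − 6 = 134 true growth lines beyond the winter growth check.
Dividing by 2 growth lines per year: 134 / 2 = 67 years.
The growth line at the ventral margin is 1950 CE, so the winter growth check dates to 1950 − 67 = 1883 CE.

1883 CE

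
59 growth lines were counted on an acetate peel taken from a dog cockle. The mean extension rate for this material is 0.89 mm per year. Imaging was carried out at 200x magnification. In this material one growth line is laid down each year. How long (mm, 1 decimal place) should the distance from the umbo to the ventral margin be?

52.5 mm

59 years of growth are recorded.
Length ≈ 0.89 × 59 = 52.5 mm.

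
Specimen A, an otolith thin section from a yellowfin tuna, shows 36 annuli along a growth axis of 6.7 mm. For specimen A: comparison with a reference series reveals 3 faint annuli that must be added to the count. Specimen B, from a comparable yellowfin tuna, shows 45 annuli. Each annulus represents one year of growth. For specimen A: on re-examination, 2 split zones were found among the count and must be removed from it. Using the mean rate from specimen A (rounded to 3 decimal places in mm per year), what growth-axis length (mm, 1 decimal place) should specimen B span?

8.1 mm

Specimen A: after corrections the count is 36 − 2 + 3 = 37 annuli.
A: 6.7 mm over 37 years gives 6.7 / 37 ≈ 0.181 mm/yr.
For B, 0.181 mm/year × 45 years = 8.1 mm.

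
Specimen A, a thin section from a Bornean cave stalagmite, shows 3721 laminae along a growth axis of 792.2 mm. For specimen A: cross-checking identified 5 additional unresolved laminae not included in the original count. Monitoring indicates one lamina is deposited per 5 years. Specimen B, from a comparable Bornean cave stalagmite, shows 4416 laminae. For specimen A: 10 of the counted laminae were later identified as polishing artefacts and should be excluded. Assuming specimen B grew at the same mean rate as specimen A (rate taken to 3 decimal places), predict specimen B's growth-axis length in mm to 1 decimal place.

Specimen A: true lamina count = 3721 − 10 + 5 = 3716.
Specimen A: multiplying by 5 years per lamina: 3716 × 5 = 18580 years.
A: Mean rate = 792.2 mm / 18580 years ≈ 0.043 mm/year.
Specimen B: at 5 years per lamina, 4416 × 5 = 22080 years. Length of B = 0.043 × 22080 = 949.4 mm.

949.4 mm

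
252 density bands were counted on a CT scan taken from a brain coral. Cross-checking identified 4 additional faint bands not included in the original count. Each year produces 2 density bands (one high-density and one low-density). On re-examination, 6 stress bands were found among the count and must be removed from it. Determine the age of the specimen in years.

After corrections the count is 252 − 6 + 4 = 250 density bands.
Dividing by 2 density bands per year: 250 / 2 = 125 years.

125 yr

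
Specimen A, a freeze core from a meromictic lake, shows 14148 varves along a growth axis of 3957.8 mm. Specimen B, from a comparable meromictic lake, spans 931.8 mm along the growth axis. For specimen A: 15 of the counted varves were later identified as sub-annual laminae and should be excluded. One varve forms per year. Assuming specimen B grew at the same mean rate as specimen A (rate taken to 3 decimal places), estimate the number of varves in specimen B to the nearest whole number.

Specimen A: adjusted count: 14148 − 15 = 14133 varves.
A: Extension rate ≈ 3957.8 / 14133 = 0.280 mm per year.
B spans 931.8 / 0.280 = 3327.86 years ≈ 3328 varves.

3328 varves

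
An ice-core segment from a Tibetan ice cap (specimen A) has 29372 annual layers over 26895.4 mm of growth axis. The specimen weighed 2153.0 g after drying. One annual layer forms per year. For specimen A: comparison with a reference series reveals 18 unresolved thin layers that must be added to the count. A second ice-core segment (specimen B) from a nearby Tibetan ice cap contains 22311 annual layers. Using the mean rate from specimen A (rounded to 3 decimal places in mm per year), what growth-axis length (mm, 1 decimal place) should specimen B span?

20414.6 mm

Specimen A: after corrections the count is 29372 + 18 = 29390 annual layers.
A: 26895.4 mm over 29390 years gives 26895.4 / 29390 ≈ 0.915 mm/yr.
For B, 0.915 mm/year × 22311 years = 20414.6 mm.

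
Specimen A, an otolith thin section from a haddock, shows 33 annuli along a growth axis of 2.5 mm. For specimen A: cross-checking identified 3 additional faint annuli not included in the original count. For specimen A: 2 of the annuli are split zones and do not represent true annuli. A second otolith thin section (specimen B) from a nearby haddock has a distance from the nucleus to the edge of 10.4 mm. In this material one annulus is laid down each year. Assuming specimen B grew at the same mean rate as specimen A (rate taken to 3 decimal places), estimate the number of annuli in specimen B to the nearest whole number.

Specimen A: adjusted count: 33 − 2 + 3 = 34 annuli.
A: Extension rate ≈ 2.5 / 34 = 0.074 mm/year.
For B, 10.4 / 0.074 = 140.54 years ≈ 141 annuli.

141 annuli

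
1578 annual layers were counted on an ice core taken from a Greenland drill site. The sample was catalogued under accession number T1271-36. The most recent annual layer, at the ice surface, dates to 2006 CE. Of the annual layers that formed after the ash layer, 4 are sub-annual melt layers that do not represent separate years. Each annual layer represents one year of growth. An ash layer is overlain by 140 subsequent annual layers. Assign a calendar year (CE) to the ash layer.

140 annual layers post-date the ash layer.
Removing the 4 false annual layers leaves 140 − 4 = 136 true annual layers beyond the ash layer.
Counting back 136 years from 2006 CE places the ash layer in 2006 − 136 = 1870 CE.

1870 CE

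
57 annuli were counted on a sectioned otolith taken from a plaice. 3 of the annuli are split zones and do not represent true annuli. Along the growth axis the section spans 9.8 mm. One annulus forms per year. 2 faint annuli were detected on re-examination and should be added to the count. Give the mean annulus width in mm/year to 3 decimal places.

Correcting the raw count gives 57 − 3 + 2 = 56 true annuli.
Mean rate = 9.8 mm / 56 years ≈ 0.175 mm/year.

0.175 mm/year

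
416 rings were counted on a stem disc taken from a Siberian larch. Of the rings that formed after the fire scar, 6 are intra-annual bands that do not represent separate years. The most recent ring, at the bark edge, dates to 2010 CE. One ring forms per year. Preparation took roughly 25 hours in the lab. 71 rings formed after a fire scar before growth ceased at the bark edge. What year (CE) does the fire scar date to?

1945 CE

There are 71 rings younger than the fire scar.
Excluding 6 false rings: 71 − 6 = 65.
The ring at the bark edge is 2010 CE, so the fire scar dates to 2010 − 65 = 1945 CE.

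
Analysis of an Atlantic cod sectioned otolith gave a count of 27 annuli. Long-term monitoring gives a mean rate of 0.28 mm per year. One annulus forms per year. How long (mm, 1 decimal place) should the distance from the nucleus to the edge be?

7.6 mm

27 years of growth are recorded.
Length ≈ 0.28 × 27 = 7.6 mm.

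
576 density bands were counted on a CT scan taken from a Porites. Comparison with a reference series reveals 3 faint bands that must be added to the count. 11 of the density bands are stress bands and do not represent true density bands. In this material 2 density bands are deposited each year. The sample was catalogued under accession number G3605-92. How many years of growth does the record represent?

Correcting the raw count gives 576 − 11 + 3 = 568 true density bands.
568 density bands at 2 per year is 568 / 2 = 284 years.

284 yr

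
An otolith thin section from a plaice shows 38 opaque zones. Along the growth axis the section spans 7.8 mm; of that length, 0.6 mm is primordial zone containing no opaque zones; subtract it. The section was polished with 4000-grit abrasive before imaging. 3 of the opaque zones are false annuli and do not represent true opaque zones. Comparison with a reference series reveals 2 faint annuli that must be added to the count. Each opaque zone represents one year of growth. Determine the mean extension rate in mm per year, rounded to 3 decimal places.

Adjusted count: 38 − 3 + 2 = 37 opaque zones.
Net length = 7.8 − 0.6 = 7.2 mm.
Extension rate ≈ 7.2 / 37 = 0.195 mm per year.

0.195 mm per year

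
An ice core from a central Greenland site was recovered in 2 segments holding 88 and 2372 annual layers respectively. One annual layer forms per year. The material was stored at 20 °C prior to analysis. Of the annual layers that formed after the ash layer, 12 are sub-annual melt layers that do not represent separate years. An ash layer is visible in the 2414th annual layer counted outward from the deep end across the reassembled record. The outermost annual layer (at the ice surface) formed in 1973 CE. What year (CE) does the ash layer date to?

Total annual layers = 88 + 2372 = 2460.
2460 − 2414 = 46 annual layers lie beyond the ash layer toward the ice surface.
46 − 12 false = 34 true annual layers after the ash layer.
1973 − 34 = 1939 CE.

1939 CE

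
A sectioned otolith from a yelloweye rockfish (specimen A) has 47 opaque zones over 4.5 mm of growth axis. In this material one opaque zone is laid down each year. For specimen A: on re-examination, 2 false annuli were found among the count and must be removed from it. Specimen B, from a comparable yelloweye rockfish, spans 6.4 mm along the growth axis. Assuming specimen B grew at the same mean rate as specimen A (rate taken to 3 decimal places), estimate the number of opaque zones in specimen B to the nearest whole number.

Specimen A: after corrections the count is 47 − 2 = 45 opaque zones.
A: Mean rate = 4.5 mm / 45 years ≈ 0.100 mm per year.
Specimen B: 6.4 mm / 0.100 mm per year = 64.00 years ≈ 64 opaque zones.

64 opaque zones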